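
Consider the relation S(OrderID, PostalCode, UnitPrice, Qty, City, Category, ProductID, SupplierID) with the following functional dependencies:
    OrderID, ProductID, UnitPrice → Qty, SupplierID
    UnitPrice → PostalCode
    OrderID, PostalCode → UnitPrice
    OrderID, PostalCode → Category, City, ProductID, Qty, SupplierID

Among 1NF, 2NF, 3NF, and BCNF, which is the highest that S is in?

3NF

Candidate keys: {OrderID, PostalCode}, {OrderID, UnitPrice}. Prime attributes: {OrderID, PostalCode, UnitPrice}.
For UnitPrice → PostalCode we have {UnitPrice}⁺ = {PostalCode, UnitPrice}; {UnitPrice} is not a superkey, so BCNF fails.
Since {PostalCode} ⊆ prime attributes and every other non-superkey FD also has a prime right side, the schema is in 3NF.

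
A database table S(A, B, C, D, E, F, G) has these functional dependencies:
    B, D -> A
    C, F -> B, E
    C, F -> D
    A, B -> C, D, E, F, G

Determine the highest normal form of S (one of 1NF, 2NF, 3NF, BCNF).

Candidate keys: {A, B}, {B, D}, {C, F}. Prime attributes: {A, B, C, D, F}.
Every FD has a superkey on the left, so the relation is in BCNF.

BCNF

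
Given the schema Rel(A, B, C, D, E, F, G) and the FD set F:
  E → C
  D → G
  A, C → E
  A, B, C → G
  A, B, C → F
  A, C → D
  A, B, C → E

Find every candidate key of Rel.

{A, B, C}, {A, B, E}

Attributes never on any right-hand side: {A, B} — every candidate key must contain all of them.
{A, B, C} is a candidate key since {A, B, C}⁺ = {A, B, C, D, E, F, G} covers every attribute.
{A, B, E} is a candidate key since {A, B, E}⁺ = {A, B, C, D, E, F, G} covers every attribute.
These are minimal and exhaustive — every other superkey contains one of them.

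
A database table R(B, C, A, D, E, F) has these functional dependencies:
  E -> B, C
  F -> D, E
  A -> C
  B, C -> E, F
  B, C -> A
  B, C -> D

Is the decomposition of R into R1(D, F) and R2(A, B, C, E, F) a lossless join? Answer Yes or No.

Yes

R1 ∩ R2 = {F}; its closure under F is {A, B, C, D, E, F}.
This includes all of R1, so the common attributes are a superkey of R1 — the join is lossless.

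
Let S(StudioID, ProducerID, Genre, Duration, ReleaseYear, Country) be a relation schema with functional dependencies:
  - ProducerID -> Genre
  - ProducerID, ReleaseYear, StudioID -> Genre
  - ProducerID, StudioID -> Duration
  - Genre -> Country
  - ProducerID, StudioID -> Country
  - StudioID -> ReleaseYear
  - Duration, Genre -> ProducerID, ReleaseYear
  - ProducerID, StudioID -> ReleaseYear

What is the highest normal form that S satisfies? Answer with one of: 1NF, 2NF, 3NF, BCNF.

Candidate keys: {Duration, Genre, StudioID}, {ProducerID, StudioID}. Prime attributes: {Duration, Genre, ProducerID, StudioID}.
ProducerID -> Genre: {ProducerID}⁺ = {Country, Genre, ProducerID}, which is not all of the attributes, so the left side is not a superkey — BCNF is violated.
Because {Country} is non-prime and the left side of Genre -> Country is not a superkey, the relation is not in 3NF.
The proper key subset {ProducerID} of {ProducerID, StudioID} determines non-prime {Country}, so the relation is not even in 2NF.

1NF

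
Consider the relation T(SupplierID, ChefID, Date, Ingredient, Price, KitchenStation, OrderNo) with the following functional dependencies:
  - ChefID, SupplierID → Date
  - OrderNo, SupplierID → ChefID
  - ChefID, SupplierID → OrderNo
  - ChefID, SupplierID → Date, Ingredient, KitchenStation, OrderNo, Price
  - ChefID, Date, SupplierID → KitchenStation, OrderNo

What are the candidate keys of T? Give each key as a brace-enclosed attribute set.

{SupplierID} never appears on the right of any FD, so every key must include it.
{ChefID, SupplierID}⁺ = {ChefID, Date, Ingredient, KitchenStation, OrderNo, Price, SupplierID}, which is every attribute, so {ChefID, SupplierID} is a candidate key.
{OrderNo, SupplierID}⁺ = {ChefID, Date, Ingredient, KitchenStation, OrderNo, Price, SupplierID}, which is every attribute, so {OrderNo, SupplierID} is a candidate key.
No proper subset of any of these is a key, and no other minimal superkey exists.

{ChefID, SupplierID}, {OrderNo, SupplierID}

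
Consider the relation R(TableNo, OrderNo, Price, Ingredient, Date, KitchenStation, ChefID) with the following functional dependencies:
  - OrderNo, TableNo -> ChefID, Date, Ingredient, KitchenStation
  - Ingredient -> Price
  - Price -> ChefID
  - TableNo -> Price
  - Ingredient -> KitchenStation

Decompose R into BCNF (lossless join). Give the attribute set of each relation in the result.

Candidate key of the original relation: {OrderNo, TableNo}.
Within {ChefID, Date, Ingredient, KitchenStation, OrderNo, Price, TableNo}: {Ingredient}⁺ ∩ {ChefID, Date, Ingredient, KitchenStation, OrderNo, Price, TableNo} = {ChefID, Ingredient, KitchenStation, Price}, not the whole set, so Ingredient -> ChefID, KitchenStation, Price violates BCNF; decompose into {ChefID, Ingredient, KitchenStation, Price} and {Date, Ingredient, OrderNo, TableNo}.
Within {ChefID, Ingredient, KitchenStation, Price}: {Price}⁺ ∩ {ChefID, Ingredient, KitchenStation, Price} = {ChefID, Price}, not the whole set, so Price -> ChefID violates BCNF; decompose into {ChefID, Price} and {Ingredient, KitchenStation, Price}.
{ChefID, Price}: every determinant is a superkey — BCNF.
{Ingredient, KitchenStation, Price}: every determinant is a superkey — BCNF.
{Date, Ingredient, OrderNo, TableNo}: every determinant is a superkey — BCNF.

{ChefID, Price}; {Date, Ingredient, OrderNo, TableNo}; {Ingredient, KitchenStation, Price}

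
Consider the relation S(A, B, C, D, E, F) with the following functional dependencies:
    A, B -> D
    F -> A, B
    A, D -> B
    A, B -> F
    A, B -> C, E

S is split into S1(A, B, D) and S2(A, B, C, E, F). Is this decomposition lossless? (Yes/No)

Yes

The shared attributes are {A, B} and {A, B}⁺ = {A, B, C, D, E, F}.
Since S1 ⊆ {A, B, C, D, E, F}, the intersection is a superkey of S1; the decomposition is lossless.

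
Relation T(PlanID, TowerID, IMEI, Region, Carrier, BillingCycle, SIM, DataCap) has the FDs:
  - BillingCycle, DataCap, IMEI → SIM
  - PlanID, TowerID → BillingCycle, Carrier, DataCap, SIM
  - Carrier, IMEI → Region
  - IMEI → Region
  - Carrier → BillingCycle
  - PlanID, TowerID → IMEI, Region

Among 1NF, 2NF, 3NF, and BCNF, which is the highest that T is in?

Candidate key: {PlanID, TowerID}. Prime attributes: {PlanID, TowerID}.
BillingCycle, DataCap, IMEI → SIM breaks BCNF: {BillingCycle, DataCap, IMEI}⁺ = {BillingCycle, DataCap, IMEI, Region, SIM}, so {BillingCycle, DataCap, IMEI} is not a superkey.
BillingCycle, DataCap, IMEI → SIM has non-prime {SIM} on the right and a non-superkey on the left, so 3NF fails.
No proper subset of a key has a non-prime attribute in its closure, so there is no partial dependency; 2NF holds.

2NF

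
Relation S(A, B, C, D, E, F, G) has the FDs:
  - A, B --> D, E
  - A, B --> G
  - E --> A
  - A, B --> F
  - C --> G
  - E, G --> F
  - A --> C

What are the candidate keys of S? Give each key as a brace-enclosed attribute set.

{A, B}, {B, E}

Attributes never on any right-hand side: {B} — every candidate key must contain it.
{A, B}⁺ = {A, B, C, D, E, F, G} — all of the relation — so {A, B} is a candidate key.
{B, E}⁺ = {A, B, C, D, E, F, G} — all of the relation — so {B, E} is a candidate key.
No proper subset of any of these is a key, and no other minimal superkey exists.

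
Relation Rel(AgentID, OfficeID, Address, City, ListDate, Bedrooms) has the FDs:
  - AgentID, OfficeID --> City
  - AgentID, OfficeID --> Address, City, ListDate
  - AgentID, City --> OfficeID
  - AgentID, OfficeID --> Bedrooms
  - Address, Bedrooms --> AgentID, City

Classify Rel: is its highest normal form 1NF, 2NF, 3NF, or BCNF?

BCNF

Candidate keys: {Address, Bedrooms}, {AgentID, City}, {AgentID, OfficeID}. Prime attributes: {Address, AgentID, Bedrooms, City, OfficeID}.
Every FD has a superkey on the left, so the relation is in BCNF.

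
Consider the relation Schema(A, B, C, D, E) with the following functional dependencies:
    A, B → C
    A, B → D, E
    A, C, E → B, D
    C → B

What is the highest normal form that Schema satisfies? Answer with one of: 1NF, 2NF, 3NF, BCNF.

Candidate keys: {A, B}, {A, C}. Prime attributes: {A, B, C}.
C → B breaks BCNF: {C}⁺ = {B, C}, so {C} is not a superkey.
But every attribute on its right side ({B}) is prime, and the same holds for every other non-superkey FD, so 3NF still holds.

3NF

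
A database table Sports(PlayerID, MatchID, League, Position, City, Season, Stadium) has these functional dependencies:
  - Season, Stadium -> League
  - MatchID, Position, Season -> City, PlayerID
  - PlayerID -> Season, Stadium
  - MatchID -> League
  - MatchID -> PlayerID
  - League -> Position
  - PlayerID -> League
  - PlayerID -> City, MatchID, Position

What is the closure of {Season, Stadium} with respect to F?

Start with {Season, Stadium}.
Season, Stadium -> League applies; add {League} → now {League, Season, Stadium}.
League -> Position applies; add {Position} → now {League, Position, Season, Stadium}.
No further FD applies.

{League, Position, Season, Stadium}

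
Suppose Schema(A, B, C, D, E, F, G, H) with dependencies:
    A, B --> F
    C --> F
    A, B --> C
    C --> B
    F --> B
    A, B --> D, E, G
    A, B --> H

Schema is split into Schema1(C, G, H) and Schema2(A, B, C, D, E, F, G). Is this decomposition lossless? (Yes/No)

The shared attributes are {C, G} and {C, G}⁺ = {B, C, F, G}.
Neither Schema1 nor Schema2 is contained in that closure, so the decomposition is lossy.

No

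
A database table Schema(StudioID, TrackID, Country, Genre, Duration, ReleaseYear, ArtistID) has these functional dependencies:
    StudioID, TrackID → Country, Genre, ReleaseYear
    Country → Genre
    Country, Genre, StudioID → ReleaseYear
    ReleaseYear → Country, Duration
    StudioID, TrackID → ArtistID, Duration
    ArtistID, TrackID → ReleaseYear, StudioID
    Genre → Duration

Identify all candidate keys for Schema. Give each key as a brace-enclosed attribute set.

Attributes never on any right-hand side: {TrackID} — every candidate key must contain it.
{ArtistID, TrackID} is a candidate key since {ArtistID, TrackID}⁺ = {ArtistID, Country, Duration, Genre, ReleaseYear, StudioID, TrackID} covers every attribute.
{StudioID, TrackID} is a candidate key since {StudioID, TrackID}⁺ = {ArtistID, Country, Duration, Genre, ReleaseYear, StudioID, TrackID} covers every attribute.
These are minimal and exhaustive — every other superkey contains one of them.

{ArtistID, TrackID}, {StudioID, TrackID}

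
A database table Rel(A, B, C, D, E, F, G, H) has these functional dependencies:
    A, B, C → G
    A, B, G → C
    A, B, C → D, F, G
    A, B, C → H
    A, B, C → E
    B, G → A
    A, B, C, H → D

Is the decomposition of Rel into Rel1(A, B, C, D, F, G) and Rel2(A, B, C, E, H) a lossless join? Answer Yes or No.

Yes

The shared attributes are {A, B, C} and {A, B, C}⁺ = {A, B, C, D, E, F, G, H}.
This includes all of Rel1, so the common attributes are a superkey of Rel1 — the join is lossless.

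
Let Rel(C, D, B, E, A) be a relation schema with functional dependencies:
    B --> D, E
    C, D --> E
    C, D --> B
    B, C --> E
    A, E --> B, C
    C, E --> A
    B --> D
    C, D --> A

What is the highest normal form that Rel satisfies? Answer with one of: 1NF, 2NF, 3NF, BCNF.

3NF

Candidate keys: {A, B}, {A, E}, {B, C}, {C, D}, {C, E}. Prime attributes: {A, B, C, D, E}.
For B --> D, E we have {B}⁺ = {B, D, E}; {B} is not a superkey, so BCNF fails.
Its right-hand attributes {D, E} are all prime, as are those of every other non-superkey FD — the relation is in 3NF.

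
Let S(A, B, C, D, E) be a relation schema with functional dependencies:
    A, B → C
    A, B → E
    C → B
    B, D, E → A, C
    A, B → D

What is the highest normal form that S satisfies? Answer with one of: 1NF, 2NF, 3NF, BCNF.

Candidate keys: {A, B}, {A, C}, {B, D, E}, {C, D, E}. Prime attributes: {A, B, C, D, E}.
For C → B we have {C}⁺ = {B, C}; {C} is not a superkey, so BCNF fails.
Since {B} ⊆ prime attributes and every other non-superkey FD also has a prime right side, the schema is in 3NF.

3NF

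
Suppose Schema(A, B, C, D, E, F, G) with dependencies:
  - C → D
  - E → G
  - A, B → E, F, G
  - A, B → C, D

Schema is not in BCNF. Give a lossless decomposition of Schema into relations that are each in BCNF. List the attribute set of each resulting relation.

Candidate key of the original relation: {A, B}.
{A, B, C, D, E, F, G}: {C} determines {C, D} here but is not a superkey — split on C → D, giving {C, D} and {A, B, C, E, F, G}.
{C, D} has no BCNF violation.
{A, B, C, E, F, G}: {E} determines {E, G} here but is not a superkey — split on E → G, giving {E, G} and {A, B, C, E, F}.
{E, G} has no BCNF violation.
{A, B, C, E, F} has no BCNF violation.

{A, B, C, E, F}; {C, D}; {E, G}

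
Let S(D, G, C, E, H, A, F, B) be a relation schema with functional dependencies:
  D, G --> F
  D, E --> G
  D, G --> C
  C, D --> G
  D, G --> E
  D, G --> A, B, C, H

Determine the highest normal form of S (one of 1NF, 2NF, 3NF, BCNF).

Candidate keys: {C, D}, {D, E}, {D, G}. Prime attributes: {C, D, E, G}.
The left-hand side of every FD is a superkey, so BCNF is satisfied.

BCNF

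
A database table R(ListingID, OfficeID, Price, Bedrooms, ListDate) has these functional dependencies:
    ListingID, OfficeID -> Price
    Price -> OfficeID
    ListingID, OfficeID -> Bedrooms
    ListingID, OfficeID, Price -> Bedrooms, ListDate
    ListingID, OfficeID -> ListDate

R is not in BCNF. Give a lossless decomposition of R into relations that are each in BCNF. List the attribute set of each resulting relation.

Candidate keys of the original relation: {ListingID, OfficeID}, {ListingID, Price}.
In {Bedrooms, ListDate, ListingID, OfficeID, Price}, {Price} is not a superkey ({Price}⁺ restricted to this set is {OfficeID, Price}), so split on Price -> OfficeID into {OfficeID, Price} and {Bedrooms, ListDate, ListingID, Price}.
{OfficeID, Price} has no BCNF violation.
{Bedrooms, ListDate, ListingID, Price} has no BCNF violation.

{Bedrooms, ListDate, ListingID, Price}; {OfficeID, Price}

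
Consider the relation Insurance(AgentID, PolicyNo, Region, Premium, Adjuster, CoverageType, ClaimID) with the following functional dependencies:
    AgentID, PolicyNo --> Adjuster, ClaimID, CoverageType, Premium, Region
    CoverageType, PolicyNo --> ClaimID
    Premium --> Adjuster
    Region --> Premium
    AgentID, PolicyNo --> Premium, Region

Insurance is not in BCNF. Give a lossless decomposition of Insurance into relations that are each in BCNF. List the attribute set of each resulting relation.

Candidate key of the original relation: {AgentID, PolicyNo}.
In {Adjuster, AgentID, ClaimID, CoverageType, PolicyNo, Premium, Region}, {CoverageType, PolicyNo} is not a superkey ({CoverageType, PolicyNo}⁺ restricted to this set is {ClaimID, CoverageType, PolicyNo}), so split on CoverageType, PolicyNo --> ClaimID into {ClaimID, CoverageType, PolicyNo} and {Adjuster, AgentID, CoverageType, PolicyNo, Premium, Region}.
{ClaimID, CoverageType, PolicyNo}: every determinant is a superkey — BCNF.
In {Adjuster, AgentID, CoverageType, PolicyNo, Premium, Region}, {Premium} is not a superkey ({Premium}⁺ restricted to this set is {Adjuster, Premium}), so split on Premium --> Adjuster into {Adjuster, Premium} and {AgentID, CoverageType, PolicyNo, Premium, Region}.
{Adjuster, Premium}: every determinant is a superkey — BCNF.
In {AgentID, CoverageType, PolicyNo, Premium, Region}, {Region} is not a superkey ({Region}⁺ restricted to this set is {Premium, Region}), so split on Region --> Premium into {Premium, Region} and {AgentID, CoverageType, PolicyNo, Region}.
{Premium, Region}: every determinant is a superkey — BCNF.
{AgentID, CoverageType, PolicyNo, Region}: every determinant is a superkey — BCNF.

{Adjuster, Premium}; {AgentID, CoverageType, PolicyNo, Region}; {ClaimID, CoverageType, PolicyNo}; {Premium, Region}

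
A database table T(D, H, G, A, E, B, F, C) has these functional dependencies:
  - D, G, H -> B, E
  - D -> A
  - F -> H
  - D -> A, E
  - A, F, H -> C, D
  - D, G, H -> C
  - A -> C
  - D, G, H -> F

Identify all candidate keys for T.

{A, F, G}, {D, F, G}, {D, G, H}

Attributes never on any right-hand side: {G} — every candidate key must contain it.
Closure of {A, F, G} is {A, B, C, D, E, F, G, H}, the whole schema; {A, F, G} is a candidate key.
Closure of {D, F, G} is {A, B, C, D, E, F, G, H}, the whole schema; {D, F, G} is a candidate key.
Closure of {D, G, H} is {A, B, C, D, E, F, G, H}, the whole schema; {D, G, H} is a candidate key.
No proper subset of any of these is a key, and no other minimal superkey exists.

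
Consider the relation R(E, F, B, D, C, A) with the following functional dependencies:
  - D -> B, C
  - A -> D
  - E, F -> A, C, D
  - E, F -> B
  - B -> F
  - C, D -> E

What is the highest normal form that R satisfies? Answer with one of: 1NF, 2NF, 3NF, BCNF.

3NF

Candidate keys: {A}, {B, E}, {D}, {E, F}. Prime attributes: {A, B, D, E, F}.
B -> F: {B}⁺ = {B, F}, which is not all of the attributes, so the left side is not a superkey — BCNF is violated.
Since {F} ⊆ prime attributes and every other non-superkey FD also has a prime right side, the schema is in 3NF.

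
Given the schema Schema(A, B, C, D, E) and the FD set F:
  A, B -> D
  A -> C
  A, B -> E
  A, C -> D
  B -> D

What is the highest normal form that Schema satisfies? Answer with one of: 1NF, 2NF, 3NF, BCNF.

1NF

Candidate key: {A, B}. Prime attributes: {A, B}.
For A -> C we have {A}⁺ = {A, C, D}; {A} is not a superkey, so BCNF fails.
A -> C determines the non-prime attribute {C} from a non-superkey — 3NF is violated.
Since {A} ⊂ {A, B} and {A}⁺ ⊇ {C, D} with {C, D} non-prime, there is a partial dependency; 2NF fails.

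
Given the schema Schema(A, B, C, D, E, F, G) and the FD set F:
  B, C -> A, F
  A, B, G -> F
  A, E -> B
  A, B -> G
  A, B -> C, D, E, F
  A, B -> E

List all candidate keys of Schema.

{A, B}, {A, E}, {B, C}

{A, B}⁺ = {A, B, C, D, E, F, G}, which is every attribute, so {A, B} is a candidate key.
{A, E}⁺ = {A, B, C, D, E, F, G}, which is every attribute, so {A, E} is a candidate key.
{B, C}⁺ = {A, B, C, D, E, F, G}, which is every attribute, so {B, C} is a candidate key.
No proper subset of any of these is a key, and no other minimal superkey exists.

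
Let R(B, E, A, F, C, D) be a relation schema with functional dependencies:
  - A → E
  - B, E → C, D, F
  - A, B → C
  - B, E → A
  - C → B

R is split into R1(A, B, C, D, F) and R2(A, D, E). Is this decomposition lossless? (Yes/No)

The shared attributes are {A, D} and {A, D}⁺ = {A, D, E}.
This includes all of R2, so the common attributes are a superkey of R2 — the join is lossless.

Yes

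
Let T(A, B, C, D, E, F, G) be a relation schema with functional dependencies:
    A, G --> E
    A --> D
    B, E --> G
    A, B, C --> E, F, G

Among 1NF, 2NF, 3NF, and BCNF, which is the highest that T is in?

1NF

Candidate key: {A, B, C}. Prime attributes: {A, B, C}.
For A, G --> E we have {A, G}⁺ = {A, D, E, G}; {A, G} is not a superkey, so BCNF fails.
A, G --> E determines the non-prime attribute {E} from a non-superkey — 3NF is violated.
Since {A} ⊂ {A, B, C} and {A}⁺ ⊇ {D} with {D} non-prime, there is a partial dependency; 2NF fails.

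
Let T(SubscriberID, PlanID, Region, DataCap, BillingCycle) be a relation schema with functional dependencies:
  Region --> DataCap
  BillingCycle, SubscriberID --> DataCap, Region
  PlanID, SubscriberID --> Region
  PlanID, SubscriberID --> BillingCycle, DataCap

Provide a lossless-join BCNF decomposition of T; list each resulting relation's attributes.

{BillingCycle, PlanID, SubscriberID}; {BillingCycle, Region, SubscriberID}; {DataCap, Region}

Candidate key of the original relation: {PlanID, SubscriberID}.
Within {BillingCycle, DataCap, PlanID, Region, SubscriberID}: {Region}⁺ ∩ {BillingCycle, DataCap, PlanID, Region, SubscriberID} = {DataCap, Region}, not the whole set, so Region --> DataCap violates BCNF; decompose into {DataCap, Region} and {BillingCycle, PlanID, Region, SubscriberID}.
{DataCap, Region} is in BCNF.
Within {BillingCycle, PlanID, Region, SubscriberID}: {BillingCycle, SubscriberID}⁺ ∩ {BillingCycle, PlanID, Region, SubscriberID} = {BillingCycle, Region, SubscriberID}, not the whole set, so BillingCycle, SubscriberID --> Region violates BCNF; decompose into {BillingCycle, Region, SubscriberID} and {BillingCycle, PlanID, SubscriberID}.
{BillingCycle, Region, SubscriberID} is in BCNF.
{BillingCycle, PlanID, SubscriberID} is in BCNF.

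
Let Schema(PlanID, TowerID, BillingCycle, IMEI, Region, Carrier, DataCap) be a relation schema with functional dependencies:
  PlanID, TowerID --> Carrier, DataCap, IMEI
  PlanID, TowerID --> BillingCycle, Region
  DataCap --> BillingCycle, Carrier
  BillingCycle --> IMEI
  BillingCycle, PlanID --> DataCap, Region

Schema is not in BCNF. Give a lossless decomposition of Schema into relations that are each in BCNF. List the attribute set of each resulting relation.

Candidate key of the original relation: {PlanID, TowerID}.
In {BillingCycle, Carrier, DataCap, IMEI, PlanID, Region, TowerID}, {DataCap} is not a superkey ({DataCap}⁺ restricted to this set is {BillingCycle, Carrier, DataCap, IMEI}), so split on DataCap --> BillingCycle, Carrier, IMEI into {BillingCycle, Carrier, DataCap, IMEI} and {DataCap, PlanID, Region, TowerID}.
In {BillingCycle, Carrier, DataCap, IMEI}, {BillingCycle} is not a superkey ({BillingCycle}⁺ restricted to this set is {BillingCycle, IMEI}), so split on BillingCycle --> IMEI into {BillingCycle, IMEI} and {BillingCycle, Carrier, DataCap}.
{BillingCycle, IMEI} is in BCNF.
{BillingCycle, Carrier, DataCap} is in BCNF.
In {DataCap, PlanID, Region, TowerID}, {DataCap, PlanID} is not a superkey ({DataCap, PlanID}⁺ restricted to this set is {DataCap, PlanID, Region}), so split on DataCap, PlanID --> Region into {DataCap, PlanID, Region} and {DataCap, PlanID, TowerID}.
{DataCap, PlanID, Region} is in BCNF.
{DataCap, PlanID, TowerID} is in BCNF.

{BillingCycle, Carrier, DataCap}; {BillingCycle, IMEI}; {DataCap, PlanID, Region}; {DataCap, PlanID, TowerID}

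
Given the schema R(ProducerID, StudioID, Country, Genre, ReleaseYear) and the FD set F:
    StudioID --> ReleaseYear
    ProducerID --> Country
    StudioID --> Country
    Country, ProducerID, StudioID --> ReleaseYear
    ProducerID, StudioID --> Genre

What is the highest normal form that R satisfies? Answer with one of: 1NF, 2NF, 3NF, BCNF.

Candidate key: {ProducerID, StudioID}. Prime attributes: {ProducerID, StudioID}.
For StudioID --> ReleaseYear we have {StudioID}⁺ = {Country, ReleaseYear, StudioID}; {StudioID} is not a superkey, so BCNF fails.
StudioID --> ReleaseYear has non-prime {ReleaseYear} on the right and a non-superkey on the left, so 3NF fails.
The proper key subset {ProducerID} of {ProducerID, StudioID} determines non-prime {Country}, so the relation is not even in 2NF.

1NF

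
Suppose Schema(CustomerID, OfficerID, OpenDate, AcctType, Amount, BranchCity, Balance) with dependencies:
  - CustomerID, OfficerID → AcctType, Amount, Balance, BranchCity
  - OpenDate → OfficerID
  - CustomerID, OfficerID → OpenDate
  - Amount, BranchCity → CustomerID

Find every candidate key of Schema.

{CustomerID, OfficerID}⁺ = {AcctType, Amount, Balance, BranchCity, CustomerID, OfficerID, OpenDate}, which is every attribute, so {CustomerID, OfficerID} is a candidate key.
{CustomerID, OpenDate}⁺ = {AcctType, Amount, Balance, BranchCity, CustomerID, OfficerID, OpenDate}, which is every attribute, so {CustomerID, OpenDate} is a candidate key.
{Amount, BranchCity, OfficerID}⁺ = {AcctType, Amount, Balance, BranchCity, CustomerID, OfficerID, OpenDate}, which is every attribute, so {Amount, BranchCity, OfficerID} is a candidate key.
{Amount, BranchCity, OpenDate}⁺ = {AcctType, Amount, Balance, BranchCity, CustomerID, OfficerID, OpenDate}, which is every attribute, so {Amount, BranchCity, OpenDate} is a candidate key.
These are minimal and exhaustive — every other superkey contains one of them.

{Amount, BranchCity, OfficerID}, {Amount, BranchCity, OpenDate}, {CustomerID, OfficerID}, {CustomerID, OpenDate}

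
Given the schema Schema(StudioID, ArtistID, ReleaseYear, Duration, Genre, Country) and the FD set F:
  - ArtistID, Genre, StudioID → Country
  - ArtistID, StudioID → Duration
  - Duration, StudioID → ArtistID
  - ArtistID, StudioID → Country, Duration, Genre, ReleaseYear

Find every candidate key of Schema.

{ArtistID, StudioID}, {Duration, StudioID}

No FD produces {StudioID}, so it must be in every candidate key.
Closure of {ArtistID, StudioID} is {ArtistID, Country, Duration, Genre, ReleaseYear, StudioID}, the whole schema; {ArtistID, StudioID} is a candidate key.
Closure of {Duration, StudioID} is {ArtistID, Country, Duration, Genre, ReleaseYear, StudioID}, the whole schema; {Duration, StudioID} is a candidate key.
Any other superkey properly contains one of these, so there are no further candidate keys.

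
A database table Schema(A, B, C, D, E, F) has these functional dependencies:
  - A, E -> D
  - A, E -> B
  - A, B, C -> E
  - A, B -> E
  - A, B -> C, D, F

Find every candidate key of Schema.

{A, B}, {A, E}

Attributes never on any right-hand side: {A} — every candidate key must contain it.
Closure of {A, B} is {A, B, C, D, E, F}, the whole schema; {A, B} is a candidate key.
Closure of {A, E} is {A, B, C, D, E, F}, the whole schema; {A, E} is a candidate key.
Any other superkey properly contains one of these, so there are no further candidate keys.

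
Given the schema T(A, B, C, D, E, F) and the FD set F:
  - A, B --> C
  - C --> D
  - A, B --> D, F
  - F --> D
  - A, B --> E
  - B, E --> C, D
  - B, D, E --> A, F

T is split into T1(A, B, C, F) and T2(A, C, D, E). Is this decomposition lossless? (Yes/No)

The shared attributes are {A, C} and {A, C}⁺ = {A, C, D}.
T1 ⊄ {A, C, D} and T2 ⊄ {A, C, D}, so the split is lossy.

No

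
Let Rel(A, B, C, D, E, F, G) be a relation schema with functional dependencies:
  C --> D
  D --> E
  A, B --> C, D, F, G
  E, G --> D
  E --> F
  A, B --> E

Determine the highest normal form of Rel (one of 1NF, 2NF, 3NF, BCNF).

2NF

Candidate key: {A, B}. Prime attributes: {A, B}.
C --> D breaks BCNF: {C}⁺ = {C, D, E, F}, so {C} is not a superkey.
C --> D determines the non-prime attribute {D} from a non-superkey — 3NF is violated.
Checking every proper subset of each key, none determines a non-prime attribute — 2NF is satisfied.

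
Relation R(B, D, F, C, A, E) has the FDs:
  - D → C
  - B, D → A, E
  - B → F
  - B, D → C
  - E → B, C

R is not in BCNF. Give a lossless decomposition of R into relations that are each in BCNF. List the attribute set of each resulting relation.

{A, D, E}; {B, E}; {B, F}; {C, D}

Candidate keys of the original relation: {B, D}, {D, E}.
Within {A, B, C, D, E, F}: {D}⁺ ∩ {A, B, C, D, E, F} = {C, D}, not the whole set, so D → C violates BCNF; decompose into {C, D} and {A, B, D, E, F}.
{C, D} has no BCNF violation.
Within {A, B, D, E, F}: {B}⁺ ∩ {A, B, D, E, F} = {B, F}, not the whole set, so B → F violates BCNF; decompose into {B, F} and {A, B, D, E}.
{B, F} has no BCNF violation.
Within {A, B, D, E}: {E}⁺ ∩ {A, B, D, E} = {B, E}, not the whole set, so E → B violates BCNF; decompose into {B, E} and {A, D, E}.
{B, E} has no BCNF violation.
{A, D, E} has no BCNF violation.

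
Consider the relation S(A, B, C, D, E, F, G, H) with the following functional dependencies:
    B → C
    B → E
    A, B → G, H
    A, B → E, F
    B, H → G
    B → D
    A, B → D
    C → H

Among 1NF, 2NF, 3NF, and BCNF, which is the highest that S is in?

1NF

Candidate key: {A, B}. Prime attributes: {A, B}.
For B → C we have {B}⁺ = {B, C, D, E, G, H}; {B} is not a superkey, so BCNF fails.
Because {C} is non-prime and the left side of B → C is not a superkey, the relation is not in 3NF.
{B} is a proper subset of the key {A, B}, and {B}⁺ contains the non-prime attributes {C, D, E, G, H} — a partial dependency, so 2NF is violated.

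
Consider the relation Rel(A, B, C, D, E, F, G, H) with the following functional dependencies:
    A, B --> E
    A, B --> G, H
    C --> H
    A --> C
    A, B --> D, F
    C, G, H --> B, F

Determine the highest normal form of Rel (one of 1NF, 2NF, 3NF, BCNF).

Candidate keys: {A, B}, {A, G}. Prime attributes: {A, B, G}.
C --> H: {C}⁺ = {C, H}, which is not all of the attributes, so the left side is not a superkey — BCNF is violated.
C --> H determines the non-prime attribute {H} from a non-superkey — 3NF is violated.
The proper key subset {A} of {A, B} determines non-prime {C, H}, so the relation is not even in 2NF.

1NF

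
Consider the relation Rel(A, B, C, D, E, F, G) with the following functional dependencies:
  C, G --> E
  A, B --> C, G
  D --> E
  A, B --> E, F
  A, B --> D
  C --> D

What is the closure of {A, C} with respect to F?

Start with {A, C}.
C --> D applies; add {D} → now {A, C, D}.
D --> E applies; add {E} → now {A, C, D, E}.
No further FD applies.

{A, C, D, E}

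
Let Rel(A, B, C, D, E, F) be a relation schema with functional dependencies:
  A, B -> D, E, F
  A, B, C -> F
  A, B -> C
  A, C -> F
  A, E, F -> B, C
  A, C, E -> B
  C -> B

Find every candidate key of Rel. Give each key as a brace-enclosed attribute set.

{A, B}, {A, C}, {A, E, F}

{A} never appears on the right of any FD, so every key must include it.
{A, B}⁺ = {A, B, C, D, E, F}, which is every attribute, so {A, B} is a candidate key.
{A, C}⁺ = {A, B, C, D, E, F}, which is every attribute, so {A, C} is a candidate key.
{A, E, F}⁺ = {A, B, C, D, E, F}, which is every attribute, so {A, E, F} is a candidate key.
No proper subset of any of these is a key, and no other minimal superkey exists.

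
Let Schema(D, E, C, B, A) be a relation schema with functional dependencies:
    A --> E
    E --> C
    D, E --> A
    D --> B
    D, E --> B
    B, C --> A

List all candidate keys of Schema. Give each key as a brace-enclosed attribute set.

{D} never appears on the right of any FD, so every key must include it.
{A, D}⁺ = {A, B, C, D, E} — all of the relation — so {A, D} is a candidate key.
{C, D}⁺ = {A, B, C, D, E} — all of the relation — so {C, D} is a candidate key.
{D, E}⁺ = {A, B, C, D, E} — all of the relation — so {D, E} is a candidate key.
Any other superkey properly contains one of these, so there are no further candidate keys.

{A, D}, {C, D}, {D, E}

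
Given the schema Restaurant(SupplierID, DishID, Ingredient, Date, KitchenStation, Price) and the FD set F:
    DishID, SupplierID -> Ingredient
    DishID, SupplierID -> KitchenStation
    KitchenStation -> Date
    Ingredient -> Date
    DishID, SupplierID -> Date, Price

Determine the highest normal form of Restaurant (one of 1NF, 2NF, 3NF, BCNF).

Candidate key: {DishID, SupplierID}. Prime attributes: {DishID, SupplierID}.
KitchenStation -> Date: {KitchenStation}⁺ = {Date, KitchenStation}, which is not all of the attributes, so the left side is not a superkey — BCNF is violated.
Because {Date} is non-prime and the left side of KitchenStation -> Date is not a superkey, the relation is not in 3NF.
No proper subset of a key has a non-prime attribute in its closure, so there is no partial dependency; 2NF holds.

2NF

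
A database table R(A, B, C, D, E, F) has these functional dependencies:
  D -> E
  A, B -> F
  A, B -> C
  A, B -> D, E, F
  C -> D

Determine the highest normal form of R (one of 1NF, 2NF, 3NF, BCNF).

Candidate key: {A, B}. Prime attributes: {A, B}.
For D -> E we have {D}⁺ = {D, E}; {D} is not a superkey, so BCNF fails.
Because {E} is non-prime and the left side of D -> E is not a superkey, the relation is not in 3NF.
No non-prime attribute depends on a proper subset of any candidate key, so 2NF holds.

2NF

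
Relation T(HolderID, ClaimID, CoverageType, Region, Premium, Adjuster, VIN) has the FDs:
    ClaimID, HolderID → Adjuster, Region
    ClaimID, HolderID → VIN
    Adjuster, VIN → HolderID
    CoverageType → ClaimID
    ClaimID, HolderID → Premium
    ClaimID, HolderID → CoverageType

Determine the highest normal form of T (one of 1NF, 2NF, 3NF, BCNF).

3NF

Candidate keys: {Adjuster, ClaimID, VIN}, {Adjuster, CoverageType, VIN}, {ClaimID, HolderID}, {CoverageType, HolderID}. Prime attributes: {Adjuster, ClaimID, CoverageType, HolderID, VIN}.
Adjuster, VIN → HolderID: {Adjuster, VIN}⁺ = {Adjuster, HolderID, VIN}, which is not all of the attributes, so the left side is not a superkey — BCNF is violated.
Its right-hand attributes {HolderID} are all prime, as are those of every other non-superkey FD — the relation is in 3NF.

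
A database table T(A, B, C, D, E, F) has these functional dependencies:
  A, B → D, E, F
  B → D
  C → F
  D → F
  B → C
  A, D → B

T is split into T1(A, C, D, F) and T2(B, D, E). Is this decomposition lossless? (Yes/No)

No

T1 ∩ T2 = {D}; its closure under F is {D, F}.
Neither T1 nor T2 is contained in that closure, so the decomposition is lossy.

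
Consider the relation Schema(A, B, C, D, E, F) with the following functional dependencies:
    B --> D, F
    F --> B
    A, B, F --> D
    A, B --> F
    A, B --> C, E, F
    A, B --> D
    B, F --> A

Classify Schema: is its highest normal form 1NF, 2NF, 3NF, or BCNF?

Candidate keys: {B}, {F}. Prime attributes: {B, F}.
The left-hand side of every FD is a superkey, so BCNF is satisfied.

BCNF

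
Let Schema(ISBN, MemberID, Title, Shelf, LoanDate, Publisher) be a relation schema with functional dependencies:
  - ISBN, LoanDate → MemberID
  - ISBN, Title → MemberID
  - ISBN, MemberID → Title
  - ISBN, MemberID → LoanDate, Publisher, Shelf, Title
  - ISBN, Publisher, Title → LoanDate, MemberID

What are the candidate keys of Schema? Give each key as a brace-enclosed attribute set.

No FD produces {ISBN}, so it must be in every candidate key.
{ISBN, LoanDate}⁺ = {ISBN, LoanDate, MemberID, Publisher, Shelf, Title}, which is every attribute, so {ISBN, LoanDate} is a candidate key.
{ISBN, MemberID}⁺ = {ISBN, LoanDate, MemberID, Publisher, Shelf, Title}, which is every attribute, so {ISBN, MemberID} is a candidate key.
{ISBN, Title}⁺ = {ISBN, LoanDate, MemberID, Publisher, Shelf, Title}, which is every attribute, so {ISBN, Title} is a candidate key.
Any other superkey properly contains one of these, so there are no further candidate keys.

{ISBN, LoanDate}, {ISBN, MemberID}, {ISBN, Title}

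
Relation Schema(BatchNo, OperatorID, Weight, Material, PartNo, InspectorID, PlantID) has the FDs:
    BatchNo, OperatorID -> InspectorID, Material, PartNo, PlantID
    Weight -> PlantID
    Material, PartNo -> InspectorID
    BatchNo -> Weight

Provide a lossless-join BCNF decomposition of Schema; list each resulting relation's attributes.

{BatchNo, Material, OperatorID, PartNo}; {BatchNo, Weight}; {InspectorID, Material, PartNo}; {PlantID, Weight}

Candidate key of the original relation: {BatchNo, OperatorID}.
Within {BatchNo, InspectorID, Material, OperatorID, PartNo, PlantID, Weight}: {Weight}⁺ ∩ {BatchNo, InspectorID, Material, OperatorID, PartNo, PlantID, Weight} = {PlantID, Weight}, not the whole set, so Weight -> PlantID violates BCNF; decompose into {PlantID, Weight} and {BatchNo, InspectorID, Material, OperatorID, PartNo, Weight}.
{PlantID, Weight}: every determinant is a superkey — BCNF.
Within {BatchNo, InspectorID, Material, OperatorID, PartNo, Weight}: {Material, PartNo}⁺ ∩ {BatchNo, InspectorID, Material, OperatorID, PartNo, Weight} = {InspectorID, Material, PartNo}, not the whole set, so Material, PartNo -> InspectorID violates BCNF; decompose into {InspectorID, Material, PartNo} and {BatchNo, Material, OperatorID, PartNo, Weight}.
{InspectorID, Material, PartNo}: every determinant is a superkey — BCNF.
Within {BatchNo, Material, OperatorID, PartNo, Weight}: {BatchNo}⁺ ∩ {BatchNo, Material, OperatorID, PartNo, Weight} = {BatchNo, Weight}, not the whole set, so BatchNo -> Weight violates BCNF; decompose into {BatchNo, Weight} and {BatchNo, Material, OperatorID, PartNo}.
{BatchNo, Weight}: every determinant is a superkey — BCNF.
{BatchNo, Material, OperatorID, PartNo}: every determinant is a superkey — BCNF.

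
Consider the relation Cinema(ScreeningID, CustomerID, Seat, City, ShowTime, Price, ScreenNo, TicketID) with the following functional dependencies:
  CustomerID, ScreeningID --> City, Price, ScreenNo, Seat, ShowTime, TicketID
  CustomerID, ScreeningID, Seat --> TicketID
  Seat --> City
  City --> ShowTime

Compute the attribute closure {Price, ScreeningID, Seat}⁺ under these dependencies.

Start with {Price, ScreeningID, Seat}.
Seat --> City applies; add {City} → now {City, Price, ScreeningID, Seat}.
City --> ShowTime applies; add {ShowTime} → now {City, Price, ScreeningID, Seat, ShowTime}.
No further FD applies.

{City, Price, ScreeningID, Seat, ShowTime}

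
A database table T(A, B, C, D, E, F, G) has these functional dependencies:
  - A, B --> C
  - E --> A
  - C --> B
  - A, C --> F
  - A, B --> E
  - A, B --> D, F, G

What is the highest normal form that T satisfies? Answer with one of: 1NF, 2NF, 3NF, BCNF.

Candidate keys: {A, B}, {A, C}, {B, E}, {C, E}. Prime attributes: {A, B, C, E}.
E --> A: {E}⁺ = {A, E}, which is not all of the attributes, so the left side is not a superkey — BCNF is violated.
But every attribute on its right side ({A}) is prime, and the same holds for every other non-superkey FD, so 3NF still holds.

3NF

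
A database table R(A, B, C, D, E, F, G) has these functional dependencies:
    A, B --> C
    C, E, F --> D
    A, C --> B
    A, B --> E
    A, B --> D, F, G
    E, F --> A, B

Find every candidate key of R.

{A, B} is a candidate key since {A, B}⁺ = {A, B, C, D, E, F, G} covers every attribute.
{A, C} is a candidate key since {A, C}⁺ = {A, B, C, D, E, F, G} covers every attribute.
{E, F} is a candidate key since {E, F}⁺ = {A, B, C, D, E, F, G} covers every attribute.
Any other superkey properly contains one of these, so there are no further candidate keys.

{A, B}, {A, C}, {E, F}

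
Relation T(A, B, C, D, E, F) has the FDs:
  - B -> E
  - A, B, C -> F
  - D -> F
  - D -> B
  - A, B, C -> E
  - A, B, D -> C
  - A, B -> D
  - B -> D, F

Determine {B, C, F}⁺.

{B, C, D, E, F}

Start with {B, C, F}.
B -> E applies; add {E} → now {B, C, E, F}.
B -> D, F applies; add {D} → now {B, C, D, E, F}.
No further FD applies.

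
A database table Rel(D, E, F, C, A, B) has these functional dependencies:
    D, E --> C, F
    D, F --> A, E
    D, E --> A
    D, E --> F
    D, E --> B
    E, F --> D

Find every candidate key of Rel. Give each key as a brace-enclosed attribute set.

{D, E}, {D, F}, {E, F}

{D, E}⁺ = {A, B, C, D, E, F} — all of the relation — so {D, E} is a candidate key.
{D, F}⁺ = {A, B, C, D, E, F} — all of the relation — so {D, F} is a candidate key.
{E, F}⁺ = {A, B, C, D, E, F} — all of the relation — so {E, F} is a candidate key.
These are minimal and exhaustive — every other superkey contains one of them.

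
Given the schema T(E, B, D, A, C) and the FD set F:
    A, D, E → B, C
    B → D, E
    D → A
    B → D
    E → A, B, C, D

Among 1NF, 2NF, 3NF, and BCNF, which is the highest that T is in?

2NF

Candidate keys: {B}, {E}. Prime attributes: {B, E}.
D → A breaks BCNF: {D}⁺ = {A, D}, so {D} is not a superkey.
D → A determines the non-prime attribute {A} from a non-superkey — 3NF is violated.
All keys have size 1, which rules out partial dependencies — 2NF is satisfied.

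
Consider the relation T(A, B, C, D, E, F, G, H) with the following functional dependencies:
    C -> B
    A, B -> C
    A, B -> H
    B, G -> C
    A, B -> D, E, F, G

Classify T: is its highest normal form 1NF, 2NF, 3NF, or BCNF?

3NF

Candidate keys: {A, B}, {A, C}. Prime attributes: {A, B, C}.
C -> B: {C}⁺ = {B, C}, which is not all of the attributes, so the left side is not a superkey — BCNF is violated.
But every attribute on its right side ({B}) is prime, and the same holds for every other non-superkey FD, so 3NF still holds.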